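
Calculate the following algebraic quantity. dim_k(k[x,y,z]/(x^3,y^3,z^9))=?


Basis: x^iy^jz^k, i<3,j<3,k<9
3*3*9=81


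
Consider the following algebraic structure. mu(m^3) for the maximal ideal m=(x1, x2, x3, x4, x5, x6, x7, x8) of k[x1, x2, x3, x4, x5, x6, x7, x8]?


Graded Nakayama: mu(m^d) = dim_k (m^d/m^(d+1)) = #degree-3 monomials in 8 vars
C(n+d-1,d)=C(10,3)=120


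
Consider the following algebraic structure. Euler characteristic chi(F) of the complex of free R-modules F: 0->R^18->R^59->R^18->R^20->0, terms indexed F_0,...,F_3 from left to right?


chi = sum (-1)^i * rank:
(-1)^0*18=18
(-1)^1*59=-59
(-1)^2*18=18
(-1)^3*20=-20
chi=-43


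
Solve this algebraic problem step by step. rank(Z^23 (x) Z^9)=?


rank(M(x)N) = rank(M)*rank(N)
23*9 = 207


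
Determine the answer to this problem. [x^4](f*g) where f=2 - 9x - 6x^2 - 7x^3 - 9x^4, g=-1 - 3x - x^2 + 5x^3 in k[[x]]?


[x^4] = sum a_i*b_j, i+j=4
  -9*5=-45
  -6*-1=6
  -7*-3=21
  -9*-1=9
Sum=-9


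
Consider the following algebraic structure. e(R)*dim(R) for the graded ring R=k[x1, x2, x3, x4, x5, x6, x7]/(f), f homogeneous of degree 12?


e(R)=deg(f)=12, dim(R)=7-1=6
e*dim=12*6=72


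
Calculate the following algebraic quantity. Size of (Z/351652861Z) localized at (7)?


7-primary part: 351652861=7^8*61
Size=7^8=5764801


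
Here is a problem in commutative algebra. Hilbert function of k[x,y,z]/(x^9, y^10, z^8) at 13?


Need i<9, j<10, k<8 with i+j+k=13.
For each i, j ranges over max(0,13-i-7)..min(9,13-i):
  i=0: j in [6,9] -> 4
  i=1: j in [5,9] -> 5
  i=2: j in [4,9] -> 6
  i=3: j in [3,9] -> 7
  i=4: j in [2,9] -> 8
  i=5: j in [1,8] -> 8
  i=6: j in [0,7] -> 8
  i=7: j in [0,6] -> 7
  i=8: j in [0,5] -> 6
H(13) = 4+5+6+7+8+8+8+7+6 = 59


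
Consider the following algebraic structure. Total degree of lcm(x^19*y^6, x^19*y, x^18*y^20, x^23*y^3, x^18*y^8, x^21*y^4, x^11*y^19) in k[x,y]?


lcm = componentwise max:
x: max(19,19,18,23,18,21,11)=23
y: max(6,1,20,3,8,4,19)=20
Total=23+20=43


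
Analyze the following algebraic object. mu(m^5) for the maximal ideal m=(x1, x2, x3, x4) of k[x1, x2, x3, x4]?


Graded Nakayama: mu(m^d) = dim_k (m^d/m^(d+1)) = #degree-5 monomials in 4 vars
C(n+d-1,d)=C(8,5)=56


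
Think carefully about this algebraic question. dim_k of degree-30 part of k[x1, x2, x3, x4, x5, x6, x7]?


C(d+n-1,n-1)=C(36,6)=1947792


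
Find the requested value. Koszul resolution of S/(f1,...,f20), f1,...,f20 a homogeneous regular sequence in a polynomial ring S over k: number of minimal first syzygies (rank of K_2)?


Regular sequence => Koszul complex is the minimal free resolution.
Syz_1 minimally generated by Koszul relations f_i*e_j - f_j*e_i (i<j): mu(Syz_1) = beta_2 = C(m,2) = m(m-1)/2
m=20
20*19/2 = 190


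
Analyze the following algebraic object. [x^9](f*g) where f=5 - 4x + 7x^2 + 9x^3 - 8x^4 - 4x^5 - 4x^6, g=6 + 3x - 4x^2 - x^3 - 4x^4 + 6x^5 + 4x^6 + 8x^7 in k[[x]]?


[x^9] = sum a_i*b_j, i+j=9
  7*8=56
  9*4=36
  -8*6=-48
  -4*-4=16
  -4*-1=4
Sum=64


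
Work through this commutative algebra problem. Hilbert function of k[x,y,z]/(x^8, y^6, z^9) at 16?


Need i<8, j<6, k<9 with i+j+k=16.
For each i, j ranges over max(0,16-i-8)..min(5,16-i):
  i=0: j in [8,5] -> 0
  i=1: j in [7,5] -> 0
  i=2: j in [6,5] -> 0
  i=3: j in [5,5] -> 1
  i=4: j in [4,5] -> 2
  i=5: j in [3,5] -> 3
  i=6: j in [2,5] -> 4
  i=7: j in [1,5] -> 5
H(16) = 0+0+0+1+2+3+4+5 = 15


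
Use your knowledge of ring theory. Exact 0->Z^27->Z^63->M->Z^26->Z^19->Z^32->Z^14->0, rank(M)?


Alt sum=0:
(-1)^0*27 + (-1)^1*63 + (-1)^2*? + (-1)^3*26 + (-1)^4*19 + (-1)^5*32 + (-1)^6*14=0
rank(M)=61


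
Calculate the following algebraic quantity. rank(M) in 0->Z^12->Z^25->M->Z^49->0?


Alt sum=0:
(-1)^0*12 + (-1)^1*25 + (-1)^2*? + (-1)^3*49=0
rank(M)=62


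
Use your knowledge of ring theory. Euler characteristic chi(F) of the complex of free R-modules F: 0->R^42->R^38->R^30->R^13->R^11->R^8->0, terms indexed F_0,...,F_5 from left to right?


chi = sum (-1)^i * rank:
(-1)^0*42=42
(-1)^1*38=-38
(-1)^2*30=30
(-1)^3*13=-13
(-1)^4*11=11
(-1)^5*8=-8
chi=24


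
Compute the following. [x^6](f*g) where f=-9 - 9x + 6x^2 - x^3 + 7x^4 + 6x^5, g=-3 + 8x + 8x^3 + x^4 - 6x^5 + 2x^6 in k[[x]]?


[x^6] = sum a_i*b_j, i+j=6
  -9*2=-18
  -9*-6=54
  6*1=6
  -1*8=-8
  6*8=48
Sum=82


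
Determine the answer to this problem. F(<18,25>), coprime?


gcd(18,25)=1 => F=ab-a-b=18*25-18-25=450-43=407


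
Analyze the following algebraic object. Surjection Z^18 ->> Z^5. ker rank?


rank(ker) = 18-5 = 13


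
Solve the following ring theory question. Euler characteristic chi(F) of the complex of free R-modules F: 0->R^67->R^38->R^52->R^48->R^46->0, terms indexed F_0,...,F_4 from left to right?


chi = sum (-1)^i * rank:
(-1)^0*67=67
(-1)^1*38=-38
(-1)^2*52=52
(-1)^3*48=-48
(-1)^4*46=46
chi=79


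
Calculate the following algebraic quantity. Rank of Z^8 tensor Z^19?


rank(M(x)N) = rank(M)*rank(N)
8*19 = 152


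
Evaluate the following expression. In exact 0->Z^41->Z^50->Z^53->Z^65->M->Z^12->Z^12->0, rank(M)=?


Alt sum=0:
(-1)^0*41 + (-1)^1*50 + (-1)^2*53 + (-1)^3*65 + (-1)^4*? + (-1)^5*12 + (-1)^6*12=0
rank(M)=21


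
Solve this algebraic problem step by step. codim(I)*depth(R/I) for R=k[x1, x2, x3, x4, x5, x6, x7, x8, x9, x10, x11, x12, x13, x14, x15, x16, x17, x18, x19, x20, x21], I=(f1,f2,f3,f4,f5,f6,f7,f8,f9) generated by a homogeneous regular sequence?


codim=9, depth=dim(R/I)=21-9=12
Product=9*12=108


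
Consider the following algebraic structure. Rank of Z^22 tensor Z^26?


rank(M(x)N) = rank(M)*rank(N)
22*26 = 572


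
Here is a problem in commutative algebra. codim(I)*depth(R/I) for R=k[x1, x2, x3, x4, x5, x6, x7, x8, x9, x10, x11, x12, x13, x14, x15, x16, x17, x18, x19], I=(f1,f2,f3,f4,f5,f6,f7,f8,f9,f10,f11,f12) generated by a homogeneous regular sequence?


codim=12, depth=dim(R/I)=19-12=7
Product=12*7=84


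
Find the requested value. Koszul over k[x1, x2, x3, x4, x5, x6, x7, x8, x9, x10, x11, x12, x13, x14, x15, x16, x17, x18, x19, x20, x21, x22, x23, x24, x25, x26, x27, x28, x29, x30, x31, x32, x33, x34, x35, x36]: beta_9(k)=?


C(n,i)=C(36,9)=94143280


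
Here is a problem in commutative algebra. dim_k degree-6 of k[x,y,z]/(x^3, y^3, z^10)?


Need i<3, j<3, k<10 with i+j+k=6.
For each i, j ranges over max(0,6-i-9)..min(2,6-i):
  i=0: j in [0,2] -> 3
  i=1: j in [0,2] -> 3
  i=2: j in [0,2] -> 3
H(6) = 3+3+3 = 9


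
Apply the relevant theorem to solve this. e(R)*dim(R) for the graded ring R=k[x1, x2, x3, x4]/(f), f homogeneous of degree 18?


e(R)=deg(f)=18, dim(R)=4-1=3
e*dim=18*3=54


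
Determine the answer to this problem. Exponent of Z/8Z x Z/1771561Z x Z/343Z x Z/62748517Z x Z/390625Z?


Exponent = lcm of the cyclic orders; pairwise coprime => product.
2^3*11^6*7^3*13^7*5^8=8*1771561*343*62748517*390625=119152653609649034375000


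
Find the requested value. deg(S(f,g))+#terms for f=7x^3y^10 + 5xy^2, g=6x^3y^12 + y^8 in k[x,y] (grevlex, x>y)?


LT(f)=7x^3y^10, LT(g)=6x^3y^12
lcm(LM)=x^3y^12
S(f,g) (scaled by 42 to clear denominators) = 6y^2*f - 7*g = -7y^8 + 30xy^4
2 terms, deg 8.
8+2=10


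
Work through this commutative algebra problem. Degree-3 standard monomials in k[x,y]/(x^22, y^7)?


k[x,y], I = (x^22, y^7), d = 3
Need i < 22 and d-i < 7.
Range: 0 <= i <= 3.
H(3) = 4


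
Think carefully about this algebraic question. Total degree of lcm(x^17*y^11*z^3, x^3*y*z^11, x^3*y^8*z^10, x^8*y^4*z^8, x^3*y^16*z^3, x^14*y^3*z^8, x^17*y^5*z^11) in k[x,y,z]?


lcm = componentwise max:
x: max(17,3,3,8,3,14,17)=17
y: max(11,1,8,4,16,3,5)=16
z: max(3,11,10,8,3,8,11)=11
Total=17+16+11=44


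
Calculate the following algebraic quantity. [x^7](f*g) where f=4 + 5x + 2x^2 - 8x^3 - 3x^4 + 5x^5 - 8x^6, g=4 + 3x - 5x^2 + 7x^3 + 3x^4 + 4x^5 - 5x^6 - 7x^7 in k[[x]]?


[x^7] = sum a_i*b_j, i+j=7
  4*-7=-28
  5*-5=-25
  2*4=8
  -8*3=-24
  -3*7=-21
  5*-5=-25
  -8*3=-24
Sum=-139


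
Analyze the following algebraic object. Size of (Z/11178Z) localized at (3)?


3-primary part: 11178=3^5*46
Size=3^5=243


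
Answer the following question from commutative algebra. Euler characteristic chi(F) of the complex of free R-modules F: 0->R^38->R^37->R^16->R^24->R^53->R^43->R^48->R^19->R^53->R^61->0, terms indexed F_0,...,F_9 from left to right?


chi = sum (-1)^i * rank:
(-1)^0*38=38
(-1)^1*37=-37
(-1)^2*16=16
(-1)^3*24=-24
(-1)^4*53=53
(-1)^5*43=-43
(-1)^6*48=48
(-1)^7*19=-19
(-1)^8*53=53
(-1)^9*61=-61
chi=24


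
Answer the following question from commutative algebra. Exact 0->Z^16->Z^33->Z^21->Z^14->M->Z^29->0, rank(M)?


Alt sum=0:
(-1)^0*16 + (-1)^1*33 + (-1)^2*21 + (-1)^3*14 + (-1)^4*? + (-1)^5*29=0
rank(M)=39


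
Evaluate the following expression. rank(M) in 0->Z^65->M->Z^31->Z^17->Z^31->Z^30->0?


Alt sum=0:
(-1)^0*65 + (-1)^1*? + (-1)^2*31 + (-1)^3*17 + (-1)^4*31 + (-1)^5*30=0
rank(M)=80


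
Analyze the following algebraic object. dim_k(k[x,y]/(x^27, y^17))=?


Basis: x^i*y^j, i<27, j<17
27*17=459


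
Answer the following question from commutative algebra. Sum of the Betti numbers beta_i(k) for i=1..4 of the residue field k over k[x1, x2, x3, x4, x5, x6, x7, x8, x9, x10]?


Koszul resolution: beta_i(k)=C(n,i), n=10
C(10,1)=10, C(10,2)=45, C(10,3)=120, C(10,4)=210
Sum=385


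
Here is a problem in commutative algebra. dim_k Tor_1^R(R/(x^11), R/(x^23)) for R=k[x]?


Tor_1(R/I,R/J)=(I cap J)/IJ=(x^23)/(x^34)
dim=34-23=min(11,23)=11


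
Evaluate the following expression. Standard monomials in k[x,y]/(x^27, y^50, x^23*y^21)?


k[x,y]/I, I = (x^27, y^50, x^23*y^21)
Rect: 27x50=1350. Corner: (27-23)x(50-21)=116.
dim = 1350-116 = 1234


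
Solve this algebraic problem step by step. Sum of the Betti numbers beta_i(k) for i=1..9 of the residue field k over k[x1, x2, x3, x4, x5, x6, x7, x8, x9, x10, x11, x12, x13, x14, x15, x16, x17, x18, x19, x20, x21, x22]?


Koszul resolution: beta_i(k)=C(n,i), n=22
C(22,1)=22, C(22,2)=231, C(22,3)=1540, C(22,4)=7315, C(22,5)=26334, C(22,6)=74613, C(22,7)=170544, C(22,8)=319770, C(22,9)=497420
Sum=1097789


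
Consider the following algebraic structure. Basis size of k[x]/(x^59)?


Basis: 1,x,...,x^58
dim=59


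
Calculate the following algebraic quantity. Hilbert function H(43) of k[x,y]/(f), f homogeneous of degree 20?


H(t)=d for t>=d-1.
d=20, t=43
H(43)=20


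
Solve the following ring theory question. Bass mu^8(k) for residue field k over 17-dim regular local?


C(n,i)=C(17,8)=24310


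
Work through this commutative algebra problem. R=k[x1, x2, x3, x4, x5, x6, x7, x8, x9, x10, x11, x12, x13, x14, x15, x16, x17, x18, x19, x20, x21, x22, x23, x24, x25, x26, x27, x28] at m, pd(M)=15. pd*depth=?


pd+depth=28
depth=28-15=13
pd*depth=15*13=195


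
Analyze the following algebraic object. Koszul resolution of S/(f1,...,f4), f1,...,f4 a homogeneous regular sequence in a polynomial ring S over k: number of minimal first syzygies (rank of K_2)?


Regular sequence => Koszul complex is the minimal free resolution.
Syz_1 minimally generated by Koszul relations f_i*e_j - f_j*e_i (i<j): mu(Syz_1) = beta_2 = C(m,2) = m(m-1)/2
m=4
4*3/2 = 6


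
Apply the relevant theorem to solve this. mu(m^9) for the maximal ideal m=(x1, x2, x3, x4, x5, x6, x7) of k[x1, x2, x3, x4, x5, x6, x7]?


Graded Nakayama: mu(m^d) = dim_k (m^d/m^(d+1)) = #degree-9 monomials in 7 vars
C(n+d-1,d)=C(15,9)=5005


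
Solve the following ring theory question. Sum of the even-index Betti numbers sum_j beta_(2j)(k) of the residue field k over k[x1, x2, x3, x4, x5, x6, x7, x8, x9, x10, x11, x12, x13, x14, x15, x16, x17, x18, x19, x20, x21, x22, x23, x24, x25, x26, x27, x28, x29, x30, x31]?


Koszul resolution: beta_i(k)=C(n,i), n=31
sum_even C(31,i) = 2^(n-1) = 2^30 = 1073741824


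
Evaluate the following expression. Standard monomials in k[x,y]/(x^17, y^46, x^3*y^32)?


k[x,y]/I, I = (x^17, y^46, x^3*y^32)
Rect: 17x46=782. Corner: (17-3)x(46-32)=196.
dim = 782-196 = 586


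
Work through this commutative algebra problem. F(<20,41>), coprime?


gcd(20,41)=1 => F=ab-a-b=20*41-20-41=820-61=759


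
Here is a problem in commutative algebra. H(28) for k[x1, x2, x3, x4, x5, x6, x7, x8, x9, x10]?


C(d+n-1,n-1)=C(37,9)=124403620


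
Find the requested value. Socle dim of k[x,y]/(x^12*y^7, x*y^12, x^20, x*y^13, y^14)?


Socle = ann(m) = span of standard monomials u with x*u, y*u in I (staircase corners).
Redundant generators: x*y^13
Minimal generators: x^20, x^12*y^7, x*y^12, y^14
Corners: y^13, x^11y^11, x^19y^6
Socle dim=3


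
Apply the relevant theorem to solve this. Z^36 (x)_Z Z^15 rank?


rank(M(x)N) = rank(M)*rank(N)
36*15 = 540


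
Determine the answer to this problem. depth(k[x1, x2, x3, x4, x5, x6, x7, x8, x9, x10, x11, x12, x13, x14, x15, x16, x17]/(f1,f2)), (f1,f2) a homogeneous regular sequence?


depth(R)=17
depth(R/I)=17-2=15


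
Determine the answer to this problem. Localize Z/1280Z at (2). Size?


2-primary part: 1280=2^8*5
Size=2^8=256


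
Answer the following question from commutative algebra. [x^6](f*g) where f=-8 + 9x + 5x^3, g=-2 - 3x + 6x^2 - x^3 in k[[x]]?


[x^6] = sum a_i*b_j, i+j=6
  5*-1=-5
Sum=-5


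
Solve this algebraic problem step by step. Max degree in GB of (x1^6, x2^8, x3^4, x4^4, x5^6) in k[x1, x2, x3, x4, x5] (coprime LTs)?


Pure powers, coprime LTs => already GB.
Degrees: 6, 8, 4, 4, 6
Max=8


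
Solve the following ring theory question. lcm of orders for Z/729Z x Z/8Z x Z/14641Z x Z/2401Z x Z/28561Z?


Exponent = lcm of the cyclic orders; pairwise coprime => product.
3^6*2^3*11^4*7^4*13^4=729*8*14641*2401*28561=5855363015333832


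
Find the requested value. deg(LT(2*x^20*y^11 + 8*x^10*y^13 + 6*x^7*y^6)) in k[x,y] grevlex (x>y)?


LT: 2*x^20*y^11
deg_x=20, deg_y=11
Total=20+11=31


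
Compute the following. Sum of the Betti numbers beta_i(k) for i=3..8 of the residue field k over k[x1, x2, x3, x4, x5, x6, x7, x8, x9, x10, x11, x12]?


Koszul resolution: beta_i(k)=C(n,i), n=12
C(12,3)=220, C(12,4)=495, C(12,5)=792, C(12,6)=924, C(12,7)=792, C(12,8)=495
Sum=3718


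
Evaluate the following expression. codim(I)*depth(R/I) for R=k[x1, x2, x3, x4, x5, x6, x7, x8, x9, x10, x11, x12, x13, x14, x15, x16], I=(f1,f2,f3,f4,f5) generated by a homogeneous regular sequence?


codim=5, depth=dim(R/I)=16-5=11
Product=5*11=55


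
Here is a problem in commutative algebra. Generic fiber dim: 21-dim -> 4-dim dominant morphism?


dim(fiber)=dim(X)-dim(Y)=21-4=17


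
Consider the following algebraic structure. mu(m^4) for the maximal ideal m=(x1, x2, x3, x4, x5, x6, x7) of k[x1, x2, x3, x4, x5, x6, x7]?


Graded Nakayama: mu(m^d) = dim_k (m^d/m^(d+1)) = #degree-4 monomials in 7 vars
C(n+d-1,d)=C(10,4)=210


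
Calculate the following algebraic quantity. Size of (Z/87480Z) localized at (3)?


3-primary part: 87480=3^7*40
Size=3^7=2187


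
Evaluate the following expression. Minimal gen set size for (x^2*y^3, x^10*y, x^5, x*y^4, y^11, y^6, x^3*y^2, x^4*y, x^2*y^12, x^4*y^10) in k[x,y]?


Remove redundant (divisible by others).
x^4*y^10 redundant.
x^10*y redundant.
x^2*y^12 redundant.
y^11 redundant.
Min: x^5, x^4*y, x^3*y^2, x^2*y^3, x*y^4, y^6
Count=6


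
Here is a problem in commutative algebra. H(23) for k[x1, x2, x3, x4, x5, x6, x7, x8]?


C(d+n-1,n-1)=C(30,7)=2035800


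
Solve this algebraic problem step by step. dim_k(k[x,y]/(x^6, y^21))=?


Basis: x^i*y^j, i<6, j<21
6*21=126


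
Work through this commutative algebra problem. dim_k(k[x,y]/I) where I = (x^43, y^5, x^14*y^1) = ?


k[x,y]/I, I = (x^43, y^5, x^14*y^1)
Rect: 43x5=215. Corner: (43-14)x(5-1)=116.
dim = 215-116 = 99


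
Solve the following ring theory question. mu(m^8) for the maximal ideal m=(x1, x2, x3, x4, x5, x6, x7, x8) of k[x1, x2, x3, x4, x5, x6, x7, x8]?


Graded Nakayama: mu(m^d) = dim_k (m^d/m^(d+1)) = #degree-8 monomials in 8 vars
C(n+d-1,d)=C(15,8)=6435


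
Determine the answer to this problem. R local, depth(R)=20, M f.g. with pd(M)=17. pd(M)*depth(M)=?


pd+depth=20
depth=20-17=3
pd*depth=17*3=51


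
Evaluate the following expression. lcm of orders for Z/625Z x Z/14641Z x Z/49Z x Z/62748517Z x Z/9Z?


Exponent = lcm of the cyclic orders; pairwise coprime => product.
5^4*11^4*7^2*13^7*3^2=625*14641*49*62748517*9=253216973432548125


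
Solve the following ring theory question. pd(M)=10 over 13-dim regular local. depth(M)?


pd+depth=depth(R)=13
depth=13-10=3


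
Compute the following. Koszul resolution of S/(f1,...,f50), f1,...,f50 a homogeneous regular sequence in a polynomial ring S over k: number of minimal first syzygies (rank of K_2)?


Regular sequence => Koszul complex is the minimal free resolution.
Syz_1 minimally generated by Koszul relations f_i*e_j - f_j*e_i (i<j): mu(Syz_1) = beta_2 = C(m,2) = m(m-1)/2
m=50
50*49/2 = 1225


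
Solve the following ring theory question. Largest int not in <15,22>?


gcd(15,22)=1 => F=ab-a-b=15*22-15-22=330-37=293


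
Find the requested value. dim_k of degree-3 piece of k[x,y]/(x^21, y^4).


k[x,y], I = (x^21, y^4), d = 3
Need i < 21 and d-i < 4.
Range: 0 <= i <= 3.
H(3) = 4


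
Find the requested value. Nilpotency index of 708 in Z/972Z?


708^k mod 972:
k=1: 708
k=2: 684
k=3: 216
k=4: 324
k=5: 0
First zero at k = 5


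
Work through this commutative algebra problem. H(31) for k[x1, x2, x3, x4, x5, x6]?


C(d+n-1,n-1)=C(36,5)=376992


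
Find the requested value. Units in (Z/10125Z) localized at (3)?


Local ring = Z/81Z.
phi(81) = 3^3*(3-1) = 54


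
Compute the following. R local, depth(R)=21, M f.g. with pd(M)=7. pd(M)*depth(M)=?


pd+depth=21
depth=21-7=14
pd*depth=7*14=98


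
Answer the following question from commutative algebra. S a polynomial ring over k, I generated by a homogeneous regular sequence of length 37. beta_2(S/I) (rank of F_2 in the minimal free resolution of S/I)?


Regular sequence => Koszul complex is the minimal free resolution.
Syz_1 minimally generated by Koszul relations f_i*e_j - f_j*e_i (i<j): mu(Syz_1) = beta_2 = C(m,2) = m(m-1)/2
m=37
37*36/2 = 666


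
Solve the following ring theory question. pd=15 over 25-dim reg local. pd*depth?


pd+depth=25
depth=25-15=10
pd*depth=15*10=150


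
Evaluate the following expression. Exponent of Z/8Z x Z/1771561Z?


Exponent = lcm of the cyclic orders; pairwise coprime => product.
2^3*11^6=8*1771561=14172488


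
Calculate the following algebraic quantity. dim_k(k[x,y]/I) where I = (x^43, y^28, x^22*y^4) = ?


k[x,y]/I, I = (x^43, y^28, x^22*y^4)
Rect: 43x28=1204. Corner: (43-22)x(28-4)=504.
dim = 1204-504 = 700


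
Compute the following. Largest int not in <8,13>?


gcd(8,13)=1 => F=ab-a-b=8*13-8-13=104-21=83


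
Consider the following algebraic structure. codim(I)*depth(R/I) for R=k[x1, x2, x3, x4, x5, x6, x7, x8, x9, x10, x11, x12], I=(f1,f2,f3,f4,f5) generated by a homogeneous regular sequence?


codim=5, depth=dim(R/I)=12-5=7
Product=5*7=35


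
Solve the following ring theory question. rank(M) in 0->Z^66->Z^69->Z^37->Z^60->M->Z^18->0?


Alt sum=0:
(-1)^0*66 + (-1)^1*69 + (-1)^2*37 + (-1)^3*60 + (-1)^4*? + (-1)^5*18=0
rank(M)=44


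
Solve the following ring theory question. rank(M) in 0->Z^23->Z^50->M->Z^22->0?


Alt sum=0:
(-1)^0*23 + (-1)^1*50 + (-1)^2*? + (-1)^3*22=0
rank(M)=49


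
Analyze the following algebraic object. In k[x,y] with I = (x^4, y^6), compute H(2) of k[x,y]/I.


k[x,y], I = (x^4, y^6), d = 2
Need i < 4 and d-i < 6.
Range: 0 <= i <= 2.
H(2) = 3


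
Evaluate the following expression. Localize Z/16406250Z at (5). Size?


5-primary part: 16406250=5^8*42
Size=5^8=390625


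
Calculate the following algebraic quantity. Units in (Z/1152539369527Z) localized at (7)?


Local ring = Z/40353607Z.
phi(40353607) = 7^8*(7-1) = 34588806


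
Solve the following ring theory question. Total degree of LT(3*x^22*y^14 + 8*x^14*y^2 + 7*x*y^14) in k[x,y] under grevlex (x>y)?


LT: 3*x^22*y^14
deg_x=22, deg_y=14
Total=22+14=36


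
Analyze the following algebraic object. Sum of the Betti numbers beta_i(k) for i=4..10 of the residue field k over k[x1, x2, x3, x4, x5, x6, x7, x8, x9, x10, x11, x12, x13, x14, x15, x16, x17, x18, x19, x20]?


Koszul resolution: beta_i(k)=C(n,i), n=20
C(20,4)=4845, C(20,5)=15504, C(20,6)=38760, C(20,7)=77520, C(20,8)=125970, C(20,9)=167960, C(20,10)=184756
Sum=615315


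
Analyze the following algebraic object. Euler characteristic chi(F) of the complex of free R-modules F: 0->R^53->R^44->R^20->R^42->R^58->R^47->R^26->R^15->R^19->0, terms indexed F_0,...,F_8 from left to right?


chi = sum (-1)^i * rank:
(-1)^0*53=53
(-1)^1*44=-44
(-1)^2*20=20
(-1)^3*42=-42
(-1)^4*58=58
(-1)^5*47=-47
(-1)^6*26=26
(-1)^7*15=-15
(-1)^8*19=19
chi=28


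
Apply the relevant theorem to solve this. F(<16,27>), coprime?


gcd(16,27)=1 => F=ab-a-b=16*27-16-27=432-43=389


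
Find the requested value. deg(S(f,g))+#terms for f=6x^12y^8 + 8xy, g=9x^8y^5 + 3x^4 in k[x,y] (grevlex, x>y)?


LT(f)=6x^12y^8, LT(g)=9x^8y^5
lcm(LM)=x^12y^8
S(f,g) (scaled by 54 to clear denominators) = 9*f - 6x^4y^3*g = -18x^8y^3 + 72xy
2 terms, deg 11.
11+2=13


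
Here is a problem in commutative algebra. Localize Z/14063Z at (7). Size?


7-primary part: 14063=7^3*41
Size=7^3=343


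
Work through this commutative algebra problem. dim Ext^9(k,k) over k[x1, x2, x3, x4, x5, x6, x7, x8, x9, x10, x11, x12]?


C(n,i)=C(12,9)=220


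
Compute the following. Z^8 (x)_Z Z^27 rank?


rank(M(x)N) = rank(M)*rank(N)
8*27 = 216


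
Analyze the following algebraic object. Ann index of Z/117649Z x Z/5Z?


Exponent = lcm of the cyclic orders; pairwise coprime => product.
7^6*5^1=117649*5=588245


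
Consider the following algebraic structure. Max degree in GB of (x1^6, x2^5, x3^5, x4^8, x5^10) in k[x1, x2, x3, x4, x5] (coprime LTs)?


Pure powers, coprime LTs => already GB.
Degrees: 6, 5, 5, 8, 10
Max=10


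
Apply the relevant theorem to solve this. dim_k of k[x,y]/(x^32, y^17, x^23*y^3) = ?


k[x,y]/I, I = (x^32, y^17, x^23*y^3)
Rect: 32x17=544. Corner: (32-23)x(17-3)=126.
dim = 544-126 = 418


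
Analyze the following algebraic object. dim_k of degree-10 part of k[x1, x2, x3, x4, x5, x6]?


C(d+n-1,n-1)=C(15,5)=3003


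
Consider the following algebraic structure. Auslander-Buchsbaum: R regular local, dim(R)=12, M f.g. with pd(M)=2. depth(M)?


pd+depth=depth(R)=12
depth=12-2=10


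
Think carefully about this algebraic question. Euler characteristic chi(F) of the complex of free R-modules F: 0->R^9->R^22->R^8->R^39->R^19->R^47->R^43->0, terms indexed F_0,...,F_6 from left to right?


chi = sum (-1)^i * rank:
(-1)^0*9=9
(-1)^1*22=-22
(-1)^2*8=8
(-1)^3*39=-39
(-1)^4*19=19
(-1)^5*47=-47
(-1)^6*43=43
chi=-29


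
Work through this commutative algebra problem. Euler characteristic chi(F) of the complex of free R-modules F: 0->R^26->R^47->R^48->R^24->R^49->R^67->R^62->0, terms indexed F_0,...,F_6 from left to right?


chi = sum (-1)^i * rank:
(-1)^0*26=26
(-1)^1*47=-47
(-1)^2*48=48
(-1)^3*24=-24
(-1)^4*49=49
(-1)^5*67=-67
(-1)^6*62=62
chi=47


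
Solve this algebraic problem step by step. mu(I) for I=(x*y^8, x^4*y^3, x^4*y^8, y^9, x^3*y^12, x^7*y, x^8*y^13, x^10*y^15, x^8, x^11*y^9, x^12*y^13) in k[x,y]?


Remove redundant (divisible by others).
x^11*y^9 redundant.
x^4*y^8 redundant.
x^10*y^15 redundant.
x^8*y^13 redundant.
x^12*y^13 redundant.
x^3*y^12 redundant.
Min: x^8, x^7*y, x^4*y^3, x*y^8, y^9
Count=5


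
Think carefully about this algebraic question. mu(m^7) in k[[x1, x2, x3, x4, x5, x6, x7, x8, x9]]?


C(n+d-1,d)=C(15,7)=6435


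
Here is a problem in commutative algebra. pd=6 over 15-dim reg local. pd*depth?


pd+depth=15
depth=15-6=9
pd*depth=6*9=54


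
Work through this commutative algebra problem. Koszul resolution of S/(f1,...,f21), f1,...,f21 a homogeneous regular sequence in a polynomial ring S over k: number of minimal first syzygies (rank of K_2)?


Regular sequence => Koszul complex is the minimal free resolution.
Syz_1 minimally generated by Koszul relations f_i*e_j - f_j*e_i (i<j): mu(Syz_1) = beta_2 = C(m,2) = m(m-1)/2
m=21
21*20/2 = 210


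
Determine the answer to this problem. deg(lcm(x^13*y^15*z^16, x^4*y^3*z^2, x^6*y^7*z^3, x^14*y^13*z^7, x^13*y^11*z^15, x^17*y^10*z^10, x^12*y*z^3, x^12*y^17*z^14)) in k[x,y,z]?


lcm = componentwise max:
x: max(13,4,6,14,13,17,12,12)=17
y: max(15,3,7,13,11,10,1,17)=17
z: max(16,2,3,7,15,10,3,14)=16
Total=17+17+16=50


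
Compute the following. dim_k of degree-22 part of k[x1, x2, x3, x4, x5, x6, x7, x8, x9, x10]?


C(d+n-1,n-1)=C(31,9)=20160075


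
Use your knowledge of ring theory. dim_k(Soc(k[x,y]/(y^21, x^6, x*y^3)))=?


Socle = ann(m) = span of standard monomials u with x*u, y*u in I (staircase corners).
Minimal generators: x^6, x*y^3, y^21
Corners: y^20, x^5y^2
Socle dim=2


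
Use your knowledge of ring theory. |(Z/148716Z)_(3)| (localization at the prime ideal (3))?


3-primary part: 148716=3^7*68
Size=3^7=2187


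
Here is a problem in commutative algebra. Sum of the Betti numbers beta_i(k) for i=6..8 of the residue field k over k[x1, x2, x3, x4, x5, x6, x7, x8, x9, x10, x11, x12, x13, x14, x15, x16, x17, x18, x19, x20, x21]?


Koszul resolution: beta_i(k)=C(n,i), n=21
C(21,6)=54264, C(21,7)=116280, C(21,8)=203490
Sum=374034


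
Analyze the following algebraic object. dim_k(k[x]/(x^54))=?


Basis: 1,x,...,x^53
dim=54


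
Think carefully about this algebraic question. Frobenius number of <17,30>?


gcd(17,30)=1 => F=ab-a-b=17*30-17-30=510-47=463


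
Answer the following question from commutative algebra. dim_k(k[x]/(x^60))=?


Basis: 1,x,...,x^59
dim=60


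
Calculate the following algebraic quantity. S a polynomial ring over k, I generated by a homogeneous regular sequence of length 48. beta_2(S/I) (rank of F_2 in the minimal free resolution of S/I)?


Regular sequence => Koszul complex is the minimal free resolution.
Syz_1 minimally generated by Koszul relations f_i*e_j - f_j*e_i (i<j): mu(Syz_1) = beta_2 = C(m,2) = m(m-1)/2
m=48
48*47/2 = 1128


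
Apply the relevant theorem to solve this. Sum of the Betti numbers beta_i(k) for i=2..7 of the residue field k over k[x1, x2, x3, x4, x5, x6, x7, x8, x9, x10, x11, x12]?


Koszul resolution: beta_i(k)=C(n,i), n=12
C(12,2)=66, C(12,3)=220, C(12,4)=495, C(12,5)=792, C(12,6)=924, C(12,7)=792
Sum=3289


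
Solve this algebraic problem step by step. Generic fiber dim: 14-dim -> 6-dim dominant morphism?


dim(fiber)=dim(X)-dim(Y)=14-6=8


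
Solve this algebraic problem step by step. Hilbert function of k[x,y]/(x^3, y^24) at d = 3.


k[x,y], I = (x^3, y^24), d = 3
Need i < 3 and d-i < 24.
Range: 0 <= i <= 2.
H(3) = 3


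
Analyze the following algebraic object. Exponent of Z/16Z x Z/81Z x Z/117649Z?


Exponent = lcm of the cyclic orders; pairwise coprime => product.
2^4*3^4*7^6=16*81*117649=152473104


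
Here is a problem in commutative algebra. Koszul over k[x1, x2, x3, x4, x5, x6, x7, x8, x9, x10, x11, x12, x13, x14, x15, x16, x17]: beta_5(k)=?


C(n,i)=C(17,5)=6188


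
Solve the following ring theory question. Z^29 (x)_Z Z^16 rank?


rank(M(x)N) = rank(M)*rank(N)
29*16 = 464


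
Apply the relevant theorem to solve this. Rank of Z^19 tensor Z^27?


rank(M(x)N) = rank(M)*rank(N)
19*27 = 513


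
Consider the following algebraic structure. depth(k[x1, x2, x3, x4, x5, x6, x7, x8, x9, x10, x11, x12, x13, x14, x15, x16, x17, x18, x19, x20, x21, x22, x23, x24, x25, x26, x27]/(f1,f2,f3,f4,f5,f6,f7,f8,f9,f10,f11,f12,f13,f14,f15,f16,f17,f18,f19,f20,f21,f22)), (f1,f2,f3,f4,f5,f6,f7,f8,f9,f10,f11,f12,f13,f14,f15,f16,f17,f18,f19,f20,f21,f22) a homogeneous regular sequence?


depth(R)=27
depth(R/I)=27-22=5


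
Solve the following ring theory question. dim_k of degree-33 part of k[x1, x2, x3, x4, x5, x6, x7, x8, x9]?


C(d+n-1,n-1)=C(41,8)=95548245


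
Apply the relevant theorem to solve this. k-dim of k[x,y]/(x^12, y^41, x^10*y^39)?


k[x,y]/I, I = (x^12, y^41, x^10*y^39)
Rect: 12x41=492. Corner: (12-10)x(41-39)=4.
dim = 492-4 = 488


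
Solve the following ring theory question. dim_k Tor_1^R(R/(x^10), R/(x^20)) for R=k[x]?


Tor_1(R/I,R/J)=(I cap J)/IJ=(x^20)/(x^30)
dim=30-20=min(10,20)=10


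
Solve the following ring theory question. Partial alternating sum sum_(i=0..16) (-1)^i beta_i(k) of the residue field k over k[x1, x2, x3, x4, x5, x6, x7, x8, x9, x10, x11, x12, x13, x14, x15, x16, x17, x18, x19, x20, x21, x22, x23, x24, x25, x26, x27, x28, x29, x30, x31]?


Koszul resolution: beta_i(k)=C(n,i), n=31
sum_(i=0..p) (-1)^i C(n,i) = (-1)^p C(n-1,p)
(-1)^16*C(30,16) = (-1)^16*145422675 = 145422675


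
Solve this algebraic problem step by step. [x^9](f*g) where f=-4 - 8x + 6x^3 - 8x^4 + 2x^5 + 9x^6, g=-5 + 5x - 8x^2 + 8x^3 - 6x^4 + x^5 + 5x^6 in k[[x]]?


[x^9] = sum a_i*b_j, i+j=9
  6*5=30
  -8*1=-8
  2*-6=-12
  9*8=72
Sum=82


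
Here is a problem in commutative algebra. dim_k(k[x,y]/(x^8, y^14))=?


Basis: x^i*y^j, i<8, j<14
8*14=112


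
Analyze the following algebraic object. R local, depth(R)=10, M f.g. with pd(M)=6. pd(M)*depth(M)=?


pd+depth=10
depth=10-6=4
pd*depth=6*4=24


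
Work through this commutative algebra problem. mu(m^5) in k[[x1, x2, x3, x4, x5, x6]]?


C(n+d-1,d)=C(10,5)=252


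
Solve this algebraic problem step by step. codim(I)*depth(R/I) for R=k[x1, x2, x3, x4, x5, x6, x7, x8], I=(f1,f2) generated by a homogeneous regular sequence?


codim=2, depth=dim(R/I)=8-2=6
Product=2*6=12


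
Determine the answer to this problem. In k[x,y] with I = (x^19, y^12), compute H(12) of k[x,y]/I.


k[x,y], I = (x^19, y^12), d = 12
Need i < 19 and d-i < 12.
Range: 1 <= i <= 12.
H(12) = 12


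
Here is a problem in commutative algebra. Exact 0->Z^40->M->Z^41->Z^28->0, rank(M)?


Alt sum=0:
(-1)^0*40 + (-1)^1*? + (-1)^2*41 + (-1)^3*28=0
rank(M)=53


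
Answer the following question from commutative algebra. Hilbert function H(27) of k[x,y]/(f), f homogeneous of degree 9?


H(t)=d for t>=d-1.
d=9, t=27
H(27)=9


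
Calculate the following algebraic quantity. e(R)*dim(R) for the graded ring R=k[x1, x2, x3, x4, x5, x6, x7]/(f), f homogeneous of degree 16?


e(R)=deg(f)=16, dim(R)=7-1=6
e*dim=16*6=96


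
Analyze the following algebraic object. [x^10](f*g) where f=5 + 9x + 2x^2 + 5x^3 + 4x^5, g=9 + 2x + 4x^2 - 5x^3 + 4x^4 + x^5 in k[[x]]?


[x^10] = sum a_i*b_j, i+j=10
  4*1=4
Sum=4


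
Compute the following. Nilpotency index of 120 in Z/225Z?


120^k mod 225:
k=1: 120
k=2: 0
First zero at k = 2


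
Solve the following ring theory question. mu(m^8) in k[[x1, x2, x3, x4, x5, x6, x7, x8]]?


C(n+d-1,d)=C(15,8)=6435


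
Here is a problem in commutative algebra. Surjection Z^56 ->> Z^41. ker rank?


rank(ker) = 56-41 = 15


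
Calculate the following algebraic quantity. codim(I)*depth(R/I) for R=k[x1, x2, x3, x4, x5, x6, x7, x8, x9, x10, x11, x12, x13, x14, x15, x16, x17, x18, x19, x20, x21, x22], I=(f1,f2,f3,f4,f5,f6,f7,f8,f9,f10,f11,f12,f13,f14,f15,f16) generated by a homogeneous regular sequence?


codim=16, depth=dim(R/I)=22-16=6
Product=16*6=96


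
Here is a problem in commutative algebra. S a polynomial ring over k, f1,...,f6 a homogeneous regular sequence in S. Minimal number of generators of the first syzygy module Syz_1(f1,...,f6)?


Regular sequence => Koszul complex is the minimal free resolution.
Syz_1 minimally generated by Koszul relations f_i*e_j - f_j*e_i (i<j): mu(Syz_1) = beta_2 = C(m,2) = m(m-1)/2
m=6
6*5/2 = 15


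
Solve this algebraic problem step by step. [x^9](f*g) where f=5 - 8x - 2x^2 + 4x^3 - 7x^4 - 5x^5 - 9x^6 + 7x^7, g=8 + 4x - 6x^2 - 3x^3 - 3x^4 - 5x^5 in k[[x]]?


[x^9] = sum a_i*b_j, i+j=9
  -7*-5=35
  -5*-3=15
  -9*-3=27
  7*-6=-42
Sum=35


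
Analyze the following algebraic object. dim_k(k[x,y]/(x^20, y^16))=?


Basis: x^i*y^j, i<20, j<16
20*16=320


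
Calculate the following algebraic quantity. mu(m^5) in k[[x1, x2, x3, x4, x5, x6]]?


C(n+d-1,d)=C(10,5)=252


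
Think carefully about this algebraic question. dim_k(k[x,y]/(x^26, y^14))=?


Basis: x^i*y^j, i<26, j<14
26*14=364


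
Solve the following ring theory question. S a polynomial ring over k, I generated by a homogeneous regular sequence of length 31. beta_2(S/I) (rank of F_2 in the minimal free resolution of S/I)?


Regular sequence => Koszul complex is the minimal free resolution.
Syz_1 minimally generated by Koszul relations f_i*e_j - f_j*e_i (i<j): mu(Syz_1) = beta_2 = C(m,2) = m(m-1)/2
m=31
31*30/2 = 465


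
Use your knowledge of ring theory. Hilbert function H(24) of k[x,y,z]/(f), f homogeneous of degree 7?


C(26,2)-C(19,2)=325-171=154


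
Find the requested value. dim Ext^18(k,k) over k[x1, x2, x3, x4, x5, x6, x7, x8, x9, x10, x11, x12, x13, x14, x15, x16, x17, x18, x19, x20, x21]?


C(n,i)=C(21,18)=1330


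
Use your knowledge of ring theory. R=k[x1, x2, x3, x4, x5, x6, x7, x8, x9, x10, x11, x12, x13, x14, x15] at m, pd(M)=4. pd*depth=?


pd+depth=15
depth=15-4=11
pd*depth=4*11=44


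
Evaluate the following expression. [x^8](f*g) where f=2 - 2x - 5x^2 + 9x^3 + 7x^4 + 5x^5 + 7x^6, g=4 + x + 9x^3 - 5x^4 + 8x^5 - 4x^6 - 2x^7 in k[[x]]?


[x^8] = sum a_i*b_j, i+j=8
  -2*-2=4
  -5*-4=20
  9*8=72
  7*-5=-35
  5*9=45
Sum=106


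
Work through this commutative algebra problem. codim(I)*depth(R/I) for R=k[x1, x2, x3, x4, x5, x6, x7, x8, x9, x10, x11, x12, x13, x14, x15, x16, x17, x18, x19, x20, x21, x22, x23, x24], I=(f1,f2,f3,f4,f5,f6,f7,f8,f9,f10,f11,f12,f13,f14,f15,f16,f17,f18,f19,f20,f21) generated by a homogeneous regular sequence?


codim=21, depth=dim(R/I)=24-21=3
Product=21*3=63


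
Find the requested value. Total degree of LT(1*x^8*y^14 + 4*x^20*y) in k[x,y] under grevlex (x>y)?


LT: 1*x^8*y^14
deg_x=8, deg_y=14
Total=8+14=22


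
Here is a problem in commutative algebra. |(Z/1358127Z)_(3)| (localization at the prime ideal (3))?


3-primary part: 1358127=3^10*23
Size=3^10=59049


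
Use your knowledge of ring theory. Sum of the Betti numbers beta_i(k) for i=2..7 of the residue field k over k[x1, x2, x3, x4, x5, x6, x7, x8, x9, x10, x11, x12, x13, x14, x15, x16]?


Koszul resolution: beta_i(k)=C(n,i), n=16
C(16,2)=120, C(16,3)=560, C(16,4)=1820, C(16,5)=4368, C(16,6)=8008, C(16,7)=11440
Sum=26316


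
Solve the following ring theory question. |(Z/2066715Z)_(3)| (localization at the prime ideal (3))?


3-primary part: 2066715=3^10*35
Size=3^10=59049


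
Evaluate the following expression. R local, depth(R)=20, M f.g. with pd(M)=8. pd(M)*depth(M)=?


pd+depth=20
depth=20-8=12
pd*depth=8*12=96


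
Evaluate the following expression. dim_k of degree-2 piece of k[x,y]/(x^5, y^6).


k[x,y], I = (x^5, y^6), d = 2
Need i < 5 and d-i < 6.
Range: 0 <= i <= 2.
H(2) = 3


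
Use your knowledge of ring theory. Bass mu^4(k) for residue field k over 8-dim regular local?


C(n,i)=C(8,4)=70


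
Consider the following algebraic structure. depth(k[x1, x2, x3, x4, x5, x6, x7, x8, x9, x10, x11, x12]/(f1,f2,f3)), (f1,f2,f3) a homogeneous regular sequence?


depth(R)=12
depth(R/I)=12-3=9


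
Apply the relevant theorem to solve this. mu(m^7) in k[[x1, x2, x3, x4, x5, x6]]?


C(n+d-1,d)=C(12,7)=792


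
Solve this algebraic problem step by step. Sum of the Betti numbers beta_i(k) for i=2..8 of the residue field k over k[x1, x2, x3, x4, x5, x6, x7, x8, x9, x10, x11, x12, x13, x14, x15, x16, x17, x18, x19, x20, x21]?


Koszul resolution: beta_i(k)=C(n,i), n=21
C(21,2)=210, C(21,3)=1330, C(21,4)=5985, C(21,5)=20349, C(21,6)=54264, C(21,7)=116280, C(21,8)=203490
Sum=401908


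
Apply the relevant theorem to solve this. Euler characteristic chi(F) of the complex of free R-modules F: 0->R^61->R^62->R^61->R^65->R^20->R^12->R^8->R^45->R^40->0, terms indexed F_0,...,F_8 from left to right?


chi = sum (-1)^i * rank:
(-1)^0*61=61
(-1)^1*62=-62
(-1)^2*61=61
(-1)^3*65=-65
(-1)^4*20=20
(-1)^5*12=-12
(-1)^6*8=8
(-1)^7*45=-45
(-1)^8*40=40
chi=6


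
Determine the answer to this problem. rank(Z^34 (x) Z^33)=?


rank(M(x)N) = rank(M)*rank(N)
34*33 = 1122


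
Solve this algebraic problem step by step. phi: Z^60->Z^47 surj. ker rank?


rank(ker) = 60-47 = 13


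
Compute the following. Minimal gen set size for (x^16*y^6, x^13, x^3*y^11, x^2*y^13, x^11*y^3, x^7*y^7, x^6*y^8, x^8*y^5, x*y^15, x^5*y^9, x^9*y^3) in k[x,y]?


Remove redundant (divisible by others).
x^11*y^3 redundant.
x^16*y^6 redundant.
Min: x^13, x^9*y^3, x^8*y^5, x^7*y^7, x^6*y^8, x^5*y^9, x^3*y^11, x^2*y^13, x*y^15
Count=9


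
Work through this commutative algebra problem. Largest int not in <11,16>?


gcd(11,16)=1 => F=ab-a-b=11*16-11-16=176-27=149


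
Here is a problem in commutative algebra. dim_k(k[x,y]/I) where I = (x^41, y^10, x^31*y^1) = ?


k[x,y]/I, I = (x^41, y^10, x^31*y^1)
Rect: 41x10=410. Corner: (41-31)x(10-1)=90.
dim = 410-90 = 320


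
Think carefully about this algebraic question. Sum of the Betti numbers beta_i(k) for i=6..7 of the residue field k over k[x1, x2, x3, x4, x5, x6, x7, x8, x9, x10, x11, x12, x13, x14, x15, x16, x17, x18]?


Koszul resolution: beta_i(k)=C(n,i), n=18
C(18,6)=18564, C(18,7)=31824
Sum=50388


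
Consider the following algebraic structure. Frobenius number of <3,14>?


gcd(3,14)=1 => F=ab-a-b=3*14-3-14=42-17=25


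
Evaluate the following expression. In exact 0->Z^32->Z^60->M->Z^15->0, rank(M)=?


Alt sum=0:
(-1)^0*32 + (-1)^1*60 + (-1)^2*? + (-1)^3*15=0
rank(M)=43


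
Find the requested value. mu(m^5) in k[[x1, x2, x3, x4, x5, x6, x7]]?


C(n+d-1,d)=C(11,5)=462


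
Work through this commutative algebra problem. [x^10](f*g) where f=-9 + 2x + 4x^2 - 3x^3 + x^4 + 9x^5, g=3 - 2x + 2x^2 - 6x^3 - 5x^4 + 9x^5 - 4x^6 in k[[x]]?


[x^10] = sum a_i*b_j, i+j=10
  1*-4=-4
  9*9=81
Sum=77


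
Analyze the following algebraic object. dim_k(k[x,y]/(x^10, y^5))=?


Basis: x^i*y^j, i<10, j<5
10*5=50


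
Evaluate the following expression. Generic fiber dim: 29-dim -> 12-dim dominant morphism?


dim(fiber)=dim(X)-dim(Y)=29-12=17


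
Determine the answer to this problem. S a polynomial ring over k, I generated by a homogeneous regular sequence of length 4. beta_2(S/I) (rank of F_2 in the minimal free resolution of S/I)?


Regular sequence => Koszul complex is the minimal free resolution.
Syz_1 minimally generated by Koszul relations f_i*e_j - f_j*e_i (i<j): mu(Syz_1) = beta_2 = C(m,2) = m(m-1)/2
m=4
4*3/2 = 6


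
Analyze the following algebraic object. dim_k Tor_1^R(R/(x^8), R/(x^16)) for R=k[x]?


Tor_1(R/I,R/J)=(I cap J)/IJ=(x^16)/(x^24)
dim=24-16=min(8,16)=8


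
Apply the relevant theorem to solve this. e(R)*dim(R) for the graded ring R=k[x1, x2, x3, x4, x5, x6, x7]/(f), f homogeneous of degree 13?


e(R)=deg(f)=13, dim(R)=7-1=6
e*dim=13*6=78


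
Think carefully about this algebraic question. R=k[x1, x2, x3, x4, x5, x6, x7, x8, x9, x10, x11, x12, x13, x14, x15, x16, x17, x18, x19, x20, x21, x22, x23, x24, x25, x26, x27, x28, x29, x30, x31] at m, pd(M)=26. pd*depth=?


pd+depth=31
depth=31-26=5
pd*depth=26*5=130


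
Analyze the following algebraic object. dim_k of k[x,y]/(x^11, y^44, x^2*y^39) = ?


k[x,y]/I, I = (x^11, y^44, x^2*y^39)
Rect: 11x44=484. Corner: (11-2)x(44-39)=45.
dim = 484-45 = 439


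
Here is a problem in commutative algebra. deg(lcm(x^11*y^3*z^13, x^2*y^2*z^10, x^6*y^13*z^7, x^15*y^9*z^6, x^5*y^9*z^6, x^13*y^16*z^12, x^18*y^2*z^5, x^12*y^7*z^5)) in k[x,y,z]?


lcm = componentwise max:
x: max(11,2,6,15,5,13,18,12)=18
y: max(3,2,13,9,9,16,2,7)=16
z: max(13,10,7,6,6,12,5,5)=13
Total=18+16+13=47
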